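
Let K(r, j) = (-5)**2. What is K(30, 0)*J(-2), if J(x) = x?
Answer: -50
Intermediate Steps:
K(r, j) = 25
K(30, 0)*J(-2) = 25*(-2) = -50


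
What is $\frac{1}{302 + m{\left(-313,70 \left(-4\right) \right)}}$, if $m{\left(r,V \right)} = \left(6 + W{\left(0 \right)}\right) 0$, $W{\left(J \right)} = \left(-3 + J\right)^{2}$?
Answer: $\frac{1}{302} \approx 0.0033113$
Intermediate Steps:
$m{\left(r,V \right)} = 0$ ($m{\left(r,V \right)} = \left(6 + \left(-3 + 0\right)^{2}\right) 0 = \left(6 + \left(-3\right)^{2}\right) 0 = \left(6 + 9\right) 0 = 15 \cdot 0 = 0$)
$\frac{1}{302 + m{\left(-313,70 \left(-4\right) \right)}} = \frac{1}{302 + 0} = \frac{1}{302}$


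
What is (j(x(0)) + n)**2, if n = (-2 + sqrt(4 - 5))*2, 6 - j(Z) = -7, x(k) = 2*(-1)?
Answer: 77 + 36*I ≈ 77.0 + 36.0*I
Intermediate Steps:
x(k) = -2
j(Z) = 13 (j(Z) = 6 - 1*(-7) = 6 + 7 = 13)
n = -4 + 2*I (n = (-2 + sqrt(-1))*2 = (-2 + I)*2 = -4 + 2*I ≈ -4.0 + 2.0*I)
(j(x(0)) + n)**2 = (13 + (-4 + 2*I))**2 = (9 + 2*I)**2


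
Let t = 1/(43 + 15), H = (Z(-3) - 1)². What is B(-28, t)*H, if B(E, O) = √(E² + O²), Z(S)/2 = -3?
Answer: 49*√2637377/58 ≈ 1372.0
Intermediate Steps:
Z(S) = -6 (Z(S) = 2*(-3) = -6)
H = 49 (H = (-6 - 1)² = (-7)² = 49)
t = 1/58 ≈ 0.017241
B(-28, t)*H = √((-28)² + (1/58)²)*49 = √(784 + 1/3364)*49 = √(2637377/3364)*49 = (√2637377/58)*49 = 49*√2637377/58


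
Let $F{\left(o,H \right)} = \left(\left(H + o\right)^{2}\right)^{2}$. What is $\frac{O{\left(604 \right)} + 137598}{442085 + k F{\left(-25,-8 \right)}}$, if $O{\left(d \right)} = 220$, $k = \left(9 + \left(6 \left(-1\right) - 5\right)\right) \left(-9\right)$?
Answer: $\frac{137818}{21788663} \approx 0.0063252$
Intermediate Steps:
$F{\left(o,H \right)} = \left(H + o\right)^{4}$
$k = 18$ ($k = \left(9 - 11\right) \left(-9\right) = \left(-2\right) \left(-9\right) = 18$)
$\frac{O{\left(604 \right)} + 137598}{442085 + k F{\left(-25,-8 \right)}} = \frac{220 + 137598}{442085 + 18 \left(-8 - 25\right)^{4}} = \frac{137818}{442085 + 18 \left(-33\right)^{4}} = \frac{137818}{442085 + 18 \cdot 1185921} = \frac{137818}{442085 + 21346578} = \frac{137818}{21788663}$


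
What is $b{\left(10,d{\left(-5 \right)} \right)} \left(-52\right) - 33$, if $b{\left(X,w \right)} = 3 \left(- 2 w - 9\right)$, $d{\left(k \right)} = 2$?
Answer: $1995$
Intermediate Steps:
$b{\left(X,w \right)} = -27 - 6 w$ ($b{\left(X,w \right)} = 3 \left(-9 - 2 w\right) = -27 - 6 w$)
$b{\left(10,d{\left(-5 \right)} \right)} \left(-52\right) - 33 = \left(-27 - 12\right) \left(-52\right) - 33 = \left(-39\right) \left(-52\right) - 33 = 2028 - 33 = 1995$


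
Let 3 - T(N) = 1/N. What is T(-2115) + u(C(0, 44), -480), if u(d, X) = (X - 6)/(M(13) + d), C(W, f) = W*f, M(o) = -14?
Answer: 558367/14805 ≈ 37.715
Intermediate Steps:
u(d, X) = (-6 + X)/(-14 + d) (u(d, X) = (X - 6)/(-14 + d) = (-6 + X)/(-14 + d))
T(N) = 3 - 1/N
T(-2115) + u(C(0, 44), -480) = (3 - 1/(-2115)) + (-6 - 480)/(-14 + 0*44) = (3 - 1*(-1/2115)) - 486/(-14 + 0) = (3 + 1/2115) - 486/(-14) = 6346/2115 - 1/14*(-486) = 6346/2115 + 243/7 = 558367/14805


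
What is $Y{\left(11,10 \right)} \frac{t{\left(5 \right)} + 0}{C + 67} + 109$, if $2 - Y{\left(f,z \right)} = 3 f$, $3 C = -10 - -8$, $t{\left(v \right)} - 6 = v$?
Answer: $\frac{20668}{199} \approx 103.86$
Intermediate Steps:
$t{\left(v \right)} = 6 + v$
$C = - \frac{2}{3}$ ($C = \frac{-10 - -8}{3} = \frac{-10 + 8}{3} = \frac{1}{3} \left(-2\right) = - \frac{2}{3} \approx -0.66667$)
$Y{\left(f,z \right)} = 2 - 3 f$
$Y{\left(11,10 \right)} \frac{t{\left(5 \right)} + 0}{C + 67} + 109 = \left(2 - 33\right) \frac{\left(6 + 5\right) + 0}{- \frac{2}{3} + 67} + 109 = \left(2 - 33\right) \frac{11 + 0}{\frac{199}{3}} + 109 = - 31 \cdot 11 \cdot \frac{3}{199} + 109 = \left(-31\right) \frac{33}{199} + 109 = - \frac{1023}{199} + 109 = \frac{20668}{199}$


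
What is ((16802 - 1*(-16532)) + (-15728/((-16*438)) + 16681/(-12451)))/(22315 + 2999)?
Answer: 181793168747/138050860932 ≈ 1.3169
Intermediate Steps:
((16802 - 1*(-16532)) + (-15728/((-16*438)) + 16681/(-12451)))/(22315 + 2999) = ((16802 + 16532) + (-15728/(-7008) + 16681*(-1/12451)))/25314 = (33334 + (-15728*(-1/7008) - 16681/12451))*(1/25314) = (33334 + (983/438 - 16681/12451))*(1/25314) = (33334 + 4933055/5453538)*(1/25314) = (181793168747/5453538)*(1/25314) = 181793168747/138050860932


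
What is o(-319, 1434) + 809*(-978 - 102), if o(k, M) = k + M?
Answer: -872605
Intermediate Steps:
o(k, M) = M + k
o(-319, 1434) + 809*(-978 - 102) = (1434 - 319) + 809*(-978 - 102) = 1115 + 809*(-1080) = 1115 - 873720 = -872605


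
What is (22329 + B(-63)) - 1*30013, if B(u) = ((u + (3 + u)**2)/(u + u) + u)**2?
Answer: 119561/196 ≈ 610.00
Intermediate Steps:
B(u) = (u + (u + (3 + u)**2)/(2*u))**2 (B(u) = ((u + (3 + u)**2)/((2*u)) + u)**2 = ((u + (3 + u)**2)*(1/(2*u)) + u)**2 = ((u + (3 + u)**2)/(2*u) + u)**2 = (u + (u + (3 + u)**2)/(2*u))**2)
(22329 + B(-63)) - 1*30013 = (22329 + (1/4)*(-63 + (3 - 63)**2 + 2*(-63)**2)**2/(-63)**2) - 1*30013 = (22329 + (1/4)*(1/3969)*(-63 + (-60)**2 + 2*3969)**2) - 30013 = (22329 + (1/4)*(1/3969)*(-63 + 3600 + 7938)**2) - 30013 = (22329 + (1/4)*(1/3969)*11475**2) - 30013 = (22329 + (1/4)*(1/3969)*131675625) - 30013 = (22329 + 1625625/196) - 30013 = 6002109/196 - 30013 = 119561/196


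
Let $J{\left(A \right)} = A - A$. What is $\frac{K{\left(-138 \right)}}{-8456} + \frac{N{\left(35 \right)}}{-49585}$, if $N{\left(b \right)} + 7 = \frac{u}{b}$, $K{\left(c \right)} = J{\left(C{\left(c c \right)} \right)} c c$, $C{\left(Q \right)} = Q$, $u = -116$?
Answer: $\frac{361}{1735475} \approx 0.00020801$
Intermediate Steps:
$J{\left(A \right)} = 0$
$K{\left(c \right)} = 0$ ($K{\left(c \right)} = 0 c c = 0 c = 0$)
$N{\left(b \right)} = -7 - \frac{116}{b}$
$\frac{K{\left(-138 \right)}}{-8456} + \frac{N{\left(35 \right)}}{-49585} = \frac{0}{-8456} + \frac{-7 - \frac{116}{35}}{-49585} = 0 \left(- \frac{1}{8456}\right) + \left(-7 - \frac{116}{35}\right) \left(- \frac{1}{49585}\right) = 0 + \left(-7 - \frac{116}{35}\right) \left(- \frac{1}{49585}\right) = 0 - - \frac{361}{1735475} = 0 + \frac{361}{1735475} = \frac{361}{1735475}$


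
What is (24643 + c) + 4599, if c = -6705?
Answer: 22537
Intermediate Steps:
(24643 + c) + 4599 = (24643 - 6705) + 4599 = 17938 + 4599 = 22537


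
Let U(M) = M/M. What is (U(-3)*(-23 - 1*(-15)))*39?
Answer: -312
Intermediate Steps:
U(M) = 1
(U(-3)*(-23 - 1*(-15)))*39 = (1*(-23 - 1*(-15)))*39 = (1*(-23 + 15))*39 = (1*(-8))*39 = -8*39 = -312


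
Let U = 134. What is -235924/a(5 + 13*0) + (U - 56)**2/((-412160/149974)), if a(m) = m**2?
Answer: -3001237031/257600 ≈ -11651.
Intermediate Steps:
-235924/a(5 + 13*0) + (U - 56)**2/((-412160/149974)) = -235924/(5 + 13*0)**2 + (134 - 56)**2/((-412160/149974)) = -235924/(5 + 0)**2 + 78**2/((-412160*1/149974)) = -235924/(5**2) + 6084/(-206080/74987) = -235924/25 + 6084*(-74987/206080) = -235924*1/25 - 114055227/51520 = -235924/25 - 114055227/51520 = -3001237031/257600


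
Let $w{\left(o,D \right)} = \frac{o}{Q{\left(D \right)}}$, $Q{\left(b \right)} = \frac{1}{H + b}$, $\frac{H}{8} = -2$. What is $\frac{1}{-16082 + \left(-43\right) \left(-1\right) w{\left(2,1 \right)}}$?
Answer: $- \frac{1}{17372} \approx -5.7564 \cdot 10^{-5}$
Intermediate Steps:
$H = -16$ ($H = 8 \left(-2\right) = -16$)
$Q{\left(b \right)} = \frac{1}{-16 + b}$
$w{\left(o,D \right)} = o \left(-16 + D\right)$ ($w{\left(o,D \right)} = \frac{o}{\frac{1}{-16 + D}} = o \left(-16 + D\right)$)
$\frac{1}{-16082 + \left(-43\right) \left(-1\right) w{\left(2,1 \right)}} = \frac{1}{-16082 + \left(-43\right) \left(-1\right) 2 \left(-16 + 1\right)} = \frac{1}{-16082 + 43 \cdot 2 \left(-15\right)} = \frac{1}{-16082 + 43 \left(-30\right)} = \frac{1}{-16082 - 1290} = \frac{1}{-17372} = - \frac{1}{17372}$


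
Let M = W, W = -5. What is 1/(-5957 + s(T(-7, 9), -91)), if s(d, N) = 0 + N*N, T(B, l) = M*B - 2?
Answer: 1/2324 ≈ 0.00043029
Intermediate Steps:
M = -5
T(B, l) = -2 - 5*B (T(B, l) = -5*B - 2 = -2 - 5*B)
s(d, N) = N² (s(d, N) = 0 + N² = N²)
1/(-5957 + s(T(-7, 9), -91)) = 1/(-5957 + (-91)²) = 1/(-5957 + 8281) = 1/2324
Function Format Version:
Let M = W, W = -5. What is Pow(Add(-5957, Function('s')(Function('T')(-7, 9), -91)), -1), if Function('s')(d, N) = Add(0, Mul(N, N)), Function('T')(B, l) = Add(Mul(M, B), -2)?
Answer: Rational(1, 2324) ≈ 0.00043029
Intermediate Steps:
M = -5
Function('T')(B, l) = Add(-2, Mul(-5, B)) (Function('T')(B, l) = Add(Mul(-5, B), -2) = Add(-2, Mul(-5, B)))
Function('s')(d, N) = Pow(N, 2) (Function('s')(d, N) = Add(0, Pow(N, 2)) = Pow(N, 2))
Pow(Add(-5957, Function('s')(Function('T')(-7, 9), -91)), -1) = Pow(Add(-5957, Pow(-91, 2)), -1) = Pow(Add(-5957, 8281), -1) = Pow(2324, -1) = Rational(1, 2324)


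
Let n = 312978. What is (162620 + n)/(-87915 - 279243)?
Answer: -237799/183579 ≈ -1.2953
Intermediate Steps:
(162620 + n)/(-87915 - 279243) = (162620 + 312978)/(-87915 - 279243) = 475598/(-367158) = 475598*(-1/367158) = -237799/183579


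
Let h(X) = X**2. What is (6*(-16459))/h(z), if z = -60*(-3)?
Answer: -16459/5400 ≈ -3.0480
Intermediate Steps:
z = 180 (z = -10*(-18) = 180)
(6*(-16459))/h(z) = (6*(-16459))/(180**2) = -98754/32400 = -98754*1/32400 = -16459/5400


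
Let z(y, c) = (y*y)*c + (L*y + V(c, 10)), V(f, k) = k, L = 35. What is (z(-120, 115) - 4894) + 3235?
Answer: 1650151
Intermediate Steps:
z(y, c) = 10 + 35*y + c*y² (z(y, c) = (y*y)*c + (35*y + 10) = y²*c + (10 + 35*y) = c*y² + (10 + 35*y) = 10 + 35*y + c*y²)
(z(-120, 115) - 4894) + 3235 = ((10 + 35*(-120) + 115*(-120)²) - 4894) + 3235 = ((10 - 4200 + 115*14400) - 4894) + 3235 = ((10 - 4200 + 1656000) - 4894) + 3235 = (1651810 - 4894) + 3235 = 1646916 + 3235 = 1650151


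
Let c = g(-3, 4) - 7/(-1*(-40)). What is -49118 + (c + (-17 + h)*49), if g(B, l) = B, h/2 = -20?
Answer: -2076567/40 ≈ -51914.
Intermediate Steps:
h = -40 (h = 2*(-20) = -40)
c = -127/40 (c = -3 - 7/(-1*(-40)) = -3 - 7/40 = -127/40 ≈ -3.1750)
-49118 + (c + (-17 + h)*49) = -49118 + (-127/40 + (-17 - 40)*49) = -49118 + (-127/40 - 57*49) = -49118 + (-127/40 - 2793) = -49118 - 111847/40 = -2076567/40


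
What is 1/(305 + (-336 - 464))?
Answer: -1/495 ≈ -0.0020202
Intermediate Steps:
1/(305 + (-336 - 464)) = 1/(305 - 800) = 1/(-495) = -1/495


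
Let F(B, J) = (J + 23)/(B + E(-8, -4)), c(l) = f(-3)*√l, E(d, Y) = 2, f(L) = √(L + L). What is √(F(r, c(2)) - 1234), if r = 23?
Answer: √(-30827 + 2*I*√3)/5 ≈ 0.001973 + 35.115*I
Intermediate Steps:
f(L) = √2*√L (f(L) = √(2*L) = √2*√L)
c(l) = I*√6*√l (c(l) = (√2*√(-3))*√l = (√2*(I*√3))*√l = (I*√6)*√l = I*√6*√l)
F(B, J) = (23 + J)/(2 + B) (F(B, J) = (J + 23)/(B + 2) = (23 + J)/(2 + B))
√(F(r, c(2)) - 1234) = √((23 + I*√6*√2)/(2 + 23) - 1234) = √((23 + 2*I*√3)/25 - 1234) = √((23/25 + 2*I*√3/25) - 1234) = √(-30827/25 + 2*I*√3/25)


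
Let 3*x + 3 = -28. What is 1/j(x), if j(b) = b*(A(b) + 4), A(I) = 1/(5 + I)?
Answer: -48/1891 ≈ -0.025383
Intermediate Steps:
x = -31/3 (x = -1 + (1/3)*(-28) = -1 - 28/3 = -31/3 ≈ -10.333)
j(b) = b*(4 + 1/(5 + b)) (j(b) = b*(1/(5 + b) + 4) = b*(4 + 1/(5 + b)))
1/j(x) = 1/(-31*(21 + 4*(-31/3))/(3*(5 - 31/3))) = 1/(-31*(21 - 124/3)/(3*(-16/3))) = 1/(-31/3*(-3/16)*(-61/3)) = 1/(-1891/48) = -48/1891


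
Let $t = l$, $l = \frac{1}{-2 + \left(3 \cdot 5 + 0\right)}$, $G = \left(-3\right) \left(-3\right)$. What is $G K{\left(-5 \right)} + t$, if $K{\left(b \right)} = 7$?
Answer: $\frac{820}{13} \approx 63.077$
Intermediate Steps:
$G = 9$
$l = \frac{1}{13}$ ($l = \frac{1}{-2 + \left(15 + 0\right)} = \frac{1}{-2 + 15} = \frac{1}{13} \approx 0.076923$)
$t = \frac{1}{13} \approx 0.076923$
$G K{\left(-5 \right)} + t = 9 \cdot 7 + \frac{1}{13} = 63 + \frac{1}{13} = \frac{820}{13}$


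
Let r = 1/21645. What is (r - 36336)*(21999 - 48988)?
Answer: 21226651993091/21645 ≈ 9.8067e+8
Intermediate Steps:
r = 1/21645 ≈ 4.6200e-5
(r - 36336)*(21999 - 48988) = (1/21645 - 36336)*(21999 - 48988) = -786492719/21645*(-26989) = 21226651993091/21645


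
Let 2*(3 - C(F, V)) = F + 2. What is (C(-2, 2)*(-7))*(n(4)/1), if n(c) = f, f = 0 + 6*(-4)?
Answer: 504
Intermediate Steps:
f = -24 (f = 0 - 24 = -24)
C(F, V) = 2 - F/2 (C(F, V) = 3 - (F + 2)/2 = 3 - (2 + F)/2 = 3 + (-1 - F/2) = 2 - F/2)
n(c) = -24
(C(-2, 2)*(-7))*(n(4)/1) = ((2 - ½*(-2))*(-7))*(-24/1) = ((2 + 1)*(-7))*(-24*1) = (3*(-7))*(-24) = -21*(-24) = 504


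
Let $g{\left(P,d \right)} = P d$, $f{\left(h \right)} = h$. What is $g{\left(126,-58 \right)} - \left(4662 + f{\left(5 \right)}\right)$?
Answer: $-11975$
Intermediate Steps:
$g{\left(126,-58 \right)} - \left(4662 + f{\left(5 \right)}\right) = 126 \left(-58\right) - 4667 = -7308 - 4667 = -11975$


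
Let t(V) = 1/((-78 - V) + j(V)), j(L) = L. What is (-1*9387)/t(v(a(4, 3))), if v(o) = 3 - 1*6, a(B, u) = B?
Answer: 732186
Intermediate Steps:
v(o) = -3 (v(o) = 3 - 6 = -3)
t(V) = -1/78 (t(V) = 1/((-78 - V) + V) = 1/(-78) = -1/78)
(-1*9387)/t(v(a(4, 3))) = (-1*9387)/(-1/78) = -9387*(-78) = 732186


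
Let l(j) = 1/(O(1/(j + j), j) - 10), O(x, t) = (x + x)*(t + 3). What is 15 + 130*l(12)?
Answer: ⅐ ≈ 0.14286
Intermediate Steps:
O(x, t) = 2*x*(3 + t) (O(x, t) = (2*x)*(3 + t) = 2*x*(3 + t))
l(j) = 1/(-10 + (3 + j)/j) (l(j) = 1/(2*(3 + j)/(j + j) - 10) = 1/(2*(3 + j)/((2*j)) - 10) = 1/(2*(1/(2*j))*(3 + j) - 10) = 1/((3 + j)/j - 10) = 1/(-10 + (3 + j)/j))
15 + 130*l(12) = 15 + 130*((⅓)*12/(1 - 3*12)) = 15 + 130*((⅓)*12/(1 - 36)) = 15 + 130*((⅓)*12/(-35)) = 15 + 130*((⅓)*12*(-1/35)) = 15 + 130*(-4/35) = 15 - 104/7 = ⅐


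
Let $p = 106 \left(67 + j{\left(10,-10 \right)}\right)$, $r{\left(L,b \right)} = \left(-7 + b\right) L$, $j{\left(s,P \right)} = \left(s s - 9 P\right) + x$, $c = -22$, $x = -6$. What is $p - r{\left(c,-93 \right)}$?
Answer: $24406$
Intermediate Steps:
$j{\left(s,P \right)} = -6 + s^{2} - 9 P$ ($j{\left(s,P \right)} = \left(s s - 9 P\right) - 6 = \left(s^{2} - 9 P\right) - 6 = -6 + s^{2} - 9 P$)
$r{\left(L,b \right)} = L \left(-7 + b\right)$
$p = 26606$ ($p = 106 \left(67 - \left(-84 - 100\right)\right) = 106 \left(67 + \left(-6 + 100 + 90\right)\right) = 106 \left(67 + 184\right) = 106 \cdot 251 = 26606$)
$p - r{\left(c,-93 \right)} = 26606 - - 22 \left(-7 - 93\right) = 26606 - \left(-22\right) \left(-100\right) = 26606 - 2200 = 24406$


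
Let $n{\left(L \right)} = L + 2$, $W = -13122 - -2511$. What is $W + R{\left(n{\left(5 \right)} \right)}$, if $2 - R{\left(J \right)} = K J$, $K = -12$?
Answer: $-10525$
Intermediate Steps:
$W = -10611$ ($W = -13122 + 2511 = -10611$)
$n{\left(L \right)} = 2 + L$
$R{\left(J \right)} = 2 + 12 J$ ($R{\left(J \right)} = 2 - - 12 J = 2 + 12 J$)
$W + R{\left(n{\left(5 \right)} \right)} = -10611 + \left(2 + 12 \left(2 + 5\right)\right) = -10611 + \left(2 + 12 \cdot 7\right) = -10611 + \left(2 + 84\right) = -10611 + 86 = -10525$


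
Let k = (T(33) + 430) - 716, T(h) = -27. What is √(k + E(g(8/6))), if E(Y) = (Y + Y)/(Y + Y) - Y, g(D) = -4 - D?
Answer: 2*I*√690/3 ≈ 17.512*I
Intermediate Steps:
k = -313 (k = (-27 + 430) - 716 = 403 - 716 = -313)
E(Y) = 1 - Y (E(Y) = (2*Y)/((2*Y)) - Y = (2*Y)*(1/(2*Y)) - Y = 1 - Y)
√(k + E(g(8/6))) = √(-313 + (1 - (-4 - 8/6))) = √(-313 + (1 - (-4 - 1*4/3))) = √(-313 + (1 - (-4 - 4/3))) = √(-313 + (1 - 1*(-16/3))) = √(-313 + (1 + 16/3)) = √(-313 + 19/3) = √(-920/3) = 2*I*√690/3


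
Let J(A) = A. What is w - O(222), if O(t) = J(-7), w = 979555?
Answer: 979562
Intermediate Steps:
O(t) = -7
w - O(222) = 979555 - 1*(-7) = 979555 + 7 = 979562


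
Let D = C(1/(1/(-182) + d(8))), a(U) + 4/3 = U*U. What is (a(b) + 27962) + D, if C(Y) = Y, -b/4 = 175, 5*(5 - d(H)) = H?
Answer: 4799944228/9267 ≈ 5.1796e+5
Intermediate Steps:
d(H) = 5 - H/5
b = -700 (b = -4*175 = -700)
a(U) = -4/3 + U² (a(U) = -4/3 + U*U = -4/3 + U²)
D = 910/3089 (D = 1/(1/(-182) + (5 - ⅕*8)) = 1/(-1/182 + (5 - 8/5)) = 1/(-1/182 + 17/5) = 1/(3089/910) = 910/3089 ≈ 0.29459)
(a(b) + 27962) + D = ((-4/3 + (-700)²) + 27962) + 910/3089 = ((-4/3 + 490000) + 27962) + 910/3089 = (1469996/3 + 27962) + 910/3089 = 1553882/3 + 910/3089 = 4799944228/9267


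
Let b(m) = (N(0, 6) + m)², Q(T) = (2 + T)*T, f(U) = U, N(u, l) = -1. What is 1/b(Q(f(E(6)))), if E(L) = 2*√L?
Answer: 625/187489 - 184*√6/187489 ≈ 0.00092962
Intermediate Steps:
Q(T) = T*(2 + T)
b(m) = (-1 + m)²
1/b(Q(f(E(6)))) = 1/((-1 + (2*√6)*(2 + 2*√6))²) = 1/((-1 + 2*√6*(2 + 2*√6))²) = (-1 + 2*√6*(2 + 2*√6))⁻²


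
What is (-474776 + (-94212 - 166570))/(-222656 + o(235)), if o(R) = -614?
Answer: 367779/111635 ≈ 3.2945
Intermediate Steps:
(-474776 + (-94212 - 166570))/(-222656 + o(235)) = (-474776 + (-94212 - 166570))/(-222656 - 614) = (-474776 - 260782)/(-223270) = -735558*(-1/223270) = 367779/111635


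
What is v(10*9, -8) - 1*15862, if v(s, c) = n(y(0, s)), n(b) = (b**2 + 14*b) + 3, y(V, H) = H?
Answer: -6499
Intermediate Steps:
n(b) = 3 + b**2 + 14*b
v(s, c) = 3 + s**2 + 14*s
v(10*9, -8) - 1*15862 = (3 + (10*9)**2 + 14*(10*9)) - 1*15862 = (3 + 90**2 + 14*90) - 15862 = (3 + 8100 + 1260) - 15862 = 9363 - 15862 = -6499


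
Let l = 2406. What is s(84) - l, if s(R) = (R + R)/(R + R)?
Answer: -2405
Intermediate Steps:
s(R) = 1 (s(R) = (2*R)/((2*R)) = (2*R)*(1/(2*R)) = 1)
s(84) - l = 1 - 1*2406 = 1 - 2406 = -2405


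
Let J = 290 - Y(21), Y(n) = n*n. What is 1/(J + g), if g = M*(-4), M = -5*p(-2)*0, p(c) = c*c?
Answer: -1/151 ≈ -0.0066225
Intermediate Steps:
Y(n) = n**2
p(c) = c**2
J = -151 (J = 290 - 1*21**2 = 290 - 1*441 = 290 - 441 = -151)
M = 0 (M = -5*(-2)**2*0 = -5*4*0 = -20*0 = 0)
g = 0 (g = 0*(-4) = 0)
1/(J + g) = 1/(-151 + 0) = 1/(-151) = -1/151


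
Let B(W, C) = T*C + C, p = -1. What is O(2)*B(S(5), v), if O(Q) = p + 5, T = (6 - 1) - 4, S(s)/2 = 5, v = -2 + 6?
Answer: 32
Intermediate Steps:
v = 4
S(s) = 10 (S(s) = 2*5 = 10)
T = 1 (T = 5 - 4 = 1)
O(Q) = 4 (O(Q) = -1 + 5 = 4)
B(W, C) = 2*C (B(W, C) = 1*C + C = C + C = 2*C)
O(2)*B(S(5), v) = 4*(2*4) = 4*8 = 32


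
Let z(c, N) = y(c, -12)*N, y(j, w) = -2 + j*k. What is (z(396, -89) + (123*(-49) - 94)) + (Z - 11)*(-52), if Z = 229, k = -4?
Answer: 123697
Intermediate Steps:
y(j, w) = -2 - 4*j (y(j, w) = -2 + j*(-4) = -2 - 4*j)
z(c, N) = N*(-2 - 4*c) (z(c, N) = (-2 - 4*c)*N = N*(-2 - 4*c))
(z(396, -89) + (123*(-49) - 94)) + (Z - 11)*(-52) = (2*(-89)*(-1 - 2*396) + (123*(-49) - 94)) + (229 - 11)*(-52) = (2*(-89)*(-1 - 792) + (-6027 - 94)) + 218*(-52) = (2*(-89)*(-793) - 6121) - 11336 = (141154 - 6121) - 11336 = 135033 - 11336 = 123697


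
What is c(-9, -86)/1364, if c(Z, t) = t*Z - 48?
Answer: 33/62 ≈ 0.53226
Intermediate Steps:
c(Z, t) = -48 + Z*t (c(Z, t) = Z*t - 48 = -48 + Z*t)
c(-9, -86)/1364 = (-48 - 9*(-86))/1364 = (-48 + 774)*(1/1364) = 726*(1/1364) = 33/62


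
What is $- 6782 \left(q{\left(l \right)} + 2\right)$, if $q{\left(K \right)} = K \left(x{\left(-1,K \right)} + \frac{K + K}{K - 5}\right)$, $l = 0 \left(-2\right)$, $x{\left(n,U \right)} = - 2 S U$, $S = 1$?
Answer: $-13564$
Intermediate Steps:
$x{\left(n,U \right)} = - 2 U$ ($x{\left(n,U \right)} = \left(-2\right) 1 U = - 2 U$)
$l = 0$
$q{\left(K \right)} = K \left(- 2 K + \frac{2 K}{-5 + K}\right)$ ($q{\left(K \right)} = K \left(- 2 K + \frac{K + K}{K - 5}\right) = K \left(- 2 K + \frac{2 K}{-5 + K}\right)$)
$- 6782 \left(q{\left(l \right)} + 2\right) = - 6782 \left(\frac{2 \cdot 0^{2} \left(6 - 0\right)}{-5 + 0} + 2\right) = - 6782 \left(2 \cdot 0 \frac{1}{-5} \left(6 + 0\right) + 2\right) = - 6782 \left(2 \cdot 0 \left(- \frac{1}{5}\right) 6 + 2\right) = - 6782 \left(0 + 2\right) = \left(-6782\right) 2 = -13564$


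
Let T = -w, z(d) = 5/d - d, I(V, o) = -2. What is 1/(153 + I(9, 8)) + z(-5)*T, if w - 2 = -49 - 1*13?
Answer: 36241/151 ≈ 240.01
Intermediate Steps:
w = -60 (w = 2 + (-49 - 1*13) = 2 + (-49 - 13) = 2 - 62 = -60)
z(d) = -d + 5/d
T = 60 (T = -1*(-60) = 60)
1/(153 + I(9, 8)) + z(-5)*T = 1/(153 - 2) + (-1*(-5) + 5/(-5))*60 = 1/151 + (5 + 5*(-⅕))*60 = 1/151 + (5 - 1)*60 = 1/151 + 4*60 = 1/151 + 240 = 36241/151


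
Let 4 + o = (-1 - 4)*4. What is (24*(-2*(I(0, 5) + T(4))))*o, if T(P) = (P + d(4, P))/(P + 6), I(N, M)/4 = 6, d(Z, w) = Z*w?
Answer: 29952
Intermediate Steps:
o = -24 (o = -4 + (-1 - 4)*4 = -4 - 5*4 = -4 - 20 = -24)
I(N, M) = 24 (I(N, M) = 4*6 = 24)
T(P) = 5*P/(6 + P) (T(P) = (P + 4*P)/(P + 6) = (5*P)/(6 + P) = 5*P/(6 + P))
(24*(-2*(I(0, 5) + T(4))))*o = (24*(-2*(24 + 5*4/(6 + 4))))*(-24) = (24*(-2*(24 + 5*4/10)))*(-24) = (24*(-2*(24 + 5*4*(⅒))))*(-24) = (24*(-2*(24 + 2)))*(-24) = (24*(-2*26))*(-24) = (24*(-52))*(-24) = -1248*(-24) = 29952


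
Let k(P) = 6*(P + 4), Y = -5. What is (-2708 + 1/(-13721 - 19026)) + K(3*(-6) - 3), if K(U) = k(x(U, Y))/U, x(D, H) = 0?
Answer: -621014115/229229 ≈ -2709.1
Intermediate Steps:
k(P) = 24 + 6*P (k(P) = 6*(4 + P) = 24 + 6*P)
K(U) = 24/U (K(U) = (24 + 6*0)/U = (24 + 0)/U = 24/U)
(-2708 + 1/(-13721 - 19026)) + K(3*(-6) - 3) = (-2708 + 1/(-13721 - 19026)) + 24/(3*(-6) - 3) = (-2708 + 1/(-32747)) + 24/(-18 - 3) = (-2708 - 1/32747) + 24/(-21) = -88678877/32747 + 24*(-1/21) = -88678877/32747 - 8/7 = -621014115/229229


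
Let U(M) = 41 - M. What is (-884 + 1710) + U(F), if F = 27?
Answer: 840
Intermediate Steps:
(-884 + 1710) + U(F) = (-884 + 1710) + (41 - 1*27) = 826 + (41 - 27) = 826 + 14 = 840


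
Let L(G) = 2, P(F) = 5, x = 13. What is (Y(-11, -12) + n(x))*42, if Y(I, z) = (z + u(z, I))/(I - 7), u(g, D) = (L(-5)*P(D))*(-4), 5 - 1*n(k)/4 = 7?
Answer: -644/3 ≈ -214.67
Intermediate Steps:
n(k) = -8 (n(k) = 20 - 4*7 = 20 - 28 = -8)
u(g, D) = -40 (u(g, D) = (2*5)*(-4) = 10*(-4) = -40)
Y(I, z) = (-40 + z)/(-7 + I) (Y(I, z) = (z - 40)/(I - 7) = (-40 + z)/(-7 + I))
(Y(-11, -12) + n(x))*42 = ((-40 - 12)/(-7 - 11) - 8)*42 = (-52/(-18) - 8)*42 = (-1/18*(-52) - 8)*42 = (26/9 - 8)*42 = -46/9*42 = -644/3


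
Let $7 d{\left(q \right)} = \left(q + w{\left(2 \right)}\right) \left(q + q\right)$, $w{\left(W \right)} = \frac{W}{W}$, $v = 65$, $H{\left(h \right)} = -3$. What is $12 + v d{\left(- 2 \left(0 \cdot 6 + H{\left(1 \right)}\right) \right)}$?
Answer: $792$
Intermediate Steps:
$w{\left(W \right)} = 1$
$d{\left(q \right)} = \frac{2 q \left(1 + q\right)}{7}$ ($d{\left(q \right)} = \frac{\left(q + 1\right) \left(q + q\right)}{7} = \frac{\left(1 + q\right) 2 q}{7} = \frac{2 q \left(1 + q\right)}{7}$)
$12 + v d{\left(- 2 \left(0 \cdot 6 + H{\left(1 \right)}\right) \right)} = 12 + 65 \frac{2 \left(- 2 \left(0 \cdot 6 - 3\right)\right) \left(1 - 2 \left(0 \cdot 6 - 3\right)\right)}{7} = 12 + 65 \frac{2 \left(- 2 \left(0 - 3\right)\right) \left(1 - 2 \left(0 - 3\right)\right)}{7} = 12 + 65 \frac{2 \left(\left(-2\right) \left(-3\right)\right) \left(1 - -6\right)}{7} = 12 + 65 \cdot \frac{2}{7} \cdot 6 \left(1 + 6\right) = 12 + 65 \cdot \frac{2}{7} \cdot 6 \cdot 7 = 12 + 65 \cdot 12 = 12 + 780 = 792$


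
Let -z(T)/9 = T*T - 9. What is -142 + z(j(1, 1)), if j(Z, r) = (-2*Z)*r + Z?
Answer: -70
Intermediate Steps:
j(Z, r) = Z - 2*Z*r (j(Z, r) = -2*Z*r + Z = Z - 2*Z*r)
z(T) = 81 - 9*T² (z(T) = -9*(T*T - 9) = -9*(T² - 9) = -9*(-9 + T²) = 81 - 9*T²)
-142 + z(j(1, 1)) = -142 + (81 - 9*(1 - 2*1)²) = -142 + (81 - 9*(1 - 2)²) = -142 + (81 - 9*1²) = -142 + (81 - 9*(-1)²) = -142 + (81 - 9*1) = -142 + (81 - 9) = -142 + 72 = -70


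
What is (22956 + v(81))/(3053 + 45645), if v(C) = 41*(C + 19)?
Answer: 13528/24349 ≈ 0.55559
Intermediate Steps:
v(C) = 779 + 41*C (v(C) = 41*(19 + C) = 779 + 41*C)
(22956 + v(81))/(3053 + 45645) = (22956 + (779 + 41*81))/(3053 + 45645) = (22956 + (779 + 3321))/48698 = (22956 + 4100)*(1/48698) = 27056*(1/48698) = 13528/24349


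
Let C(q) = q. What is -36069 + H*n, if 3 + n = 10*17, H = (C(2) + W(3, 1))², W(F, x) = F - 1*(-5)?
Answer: -19369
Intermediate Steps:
W(F, x) = 5 + F (W(F, x) = F + 5 = 5 + F)
H = 100 (H = (2 + (5 + 3))² = (2 + 8)² = 10² = 100)
n = 167 (n = -3 + 10*17 = -3 + 170 = 167)
-36069 + H*n = -36069 + 100*167 = -36069 + 16700 = -19369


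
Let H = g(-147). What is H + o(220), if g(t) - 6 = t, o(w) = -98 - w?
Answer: -459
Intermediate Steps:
g(t) = 6 + t
H = -141 (H = 6 - 147 = -141)
H + o(220) = -141 + (-98 - 1*220) = -141 + (-98 - 220) = -141 - 318 = -459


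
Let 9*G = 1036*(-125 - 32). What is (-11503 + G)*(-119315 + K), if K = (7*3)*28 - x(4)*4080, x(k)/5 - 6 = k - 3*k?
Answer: 20742530933/9 ≈ 2.3047e+9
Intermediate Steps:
x(k) = 30 - 10*k (x(k) = 30 + 5*(k - 3*k) = 30 + 5*(-2*k) = 30 - 10*k)
G = -162652/9 (G = (1036*(-125 - 32))/9 = (1036*(-157))/9 = (⅑)*(-162652) = -162652/9 ≈ -18072.)
K = 41388 (K = (7*3)*28 - (30 - 10*4)*4080 = 21*28 - (30 - 40)*4080 = 588 - (-10)*4080 = 588 - 1*(-40800) = 588 + 40800 = 41388)
(-11503 + G)*(-119315 + K) = (-11503 - 162652/9)*(-119315 + 41388) = -266179/9*(-77927) = 20742530933/9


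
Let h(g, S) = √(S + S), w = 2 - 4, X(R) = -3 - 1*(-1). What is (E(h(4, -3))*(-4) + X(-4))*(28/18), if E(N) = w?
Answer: 28/3 ≈ 9.3333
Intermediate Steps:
X(R) = -2 (X(R) = -3 + 1 = -2)
w = -2
h(g, S) = √2*√S (h(g, S) = √(2*S) = √2*√S)
E(N) = -2
(E(h(4, -3))*(-4) + X(-4))*(28/18) = (-2*(-4) - 2)*(28/18) = (8 - 2)*(28*(1/18)) = 6*(14/9) = 28/3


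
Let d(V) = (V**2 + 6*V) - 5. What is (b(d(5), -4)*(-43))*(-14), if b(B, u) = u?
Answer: -2408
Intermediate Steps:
d(V) = -5 + V**2 + 6*V
(b(d(5), -4)*(-43))*(-14) = -4*(-43)*(-14) = 172*(-14) = -2408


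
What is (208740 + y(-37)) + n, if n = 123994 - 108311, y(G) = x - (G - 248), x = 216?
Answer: 224924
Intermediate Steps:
y(G) = 464 - G (y(G) = 216 - (G - 248) = 216 - (-248 + G) = 216 + (248 - G) = 464 - G)
n = 15683
(208740 + y(-37)) + n = (208740 + (464 - 1*(-37))) + 15683 = (208740 + (464 + 37)) + 15683 = (208740 + 501) + 15683 = 209241 + 15683 = 224924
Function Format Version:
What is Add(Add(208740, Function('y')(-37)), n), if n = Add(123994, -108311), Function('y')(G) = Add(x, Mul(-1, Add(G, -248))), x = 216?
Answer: 224924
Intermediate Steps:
Function('y')(G) = Add(464, Mul(-1, G)) (Function('y')(G) = Add(216, Mul(-1, Add(G, -248))) = Add(216, Mul(-1, Add(-248, G))) = Add(216, Add(248, Mul(-1, G))) = Add(464, Mul(-1, G)))
n = 15683
Add(Add(208740, Function('y')(-37)), n) = Add(Add(208740, Add(464, Mul(-1, -37))), 15683) = Add(Add(208740, Add(464, 37)), 15683) = Add(Add(208740, 501), 15683) = Add(209241, 15683) = 224924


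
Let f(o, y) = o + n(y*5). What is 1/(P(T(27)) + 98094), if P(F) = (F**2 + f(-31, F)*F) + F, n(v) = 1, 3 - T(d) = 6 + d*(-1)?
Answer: 1/97974 ≈ 1.0207e-5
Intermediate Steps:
T(d) = -3 + d (T(d) = 3 - (6 + d*(-1)) = 3 - (6 - d) = 3 + (-6 + d) = -3 + d)
f(o, y) = 1 + o (f(o, y) = o + 1 = 1 + o)
P(F) = F**2 - 29*F (P(F) = (F**2 + (1 - 31)*F) + F = (F**2 - 30*F) + F = F**2 - 29*F)
1/(P(T(27)) + 98094) = 1/((-3 + 27)*(-29 + (-3 + 27)) + 98094) = 1/(24*(-29 + 24) + 98094) = 1/(24*(-5) + 98094) = 1/(-120 + 98094) = 1/97974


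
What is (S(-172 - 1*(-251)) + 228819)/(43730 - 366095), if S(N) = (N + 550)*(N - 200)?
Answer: -30542/64473 ≈ -0.47372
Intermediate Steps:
S(N) = (-200 + N)*(550 + N) (S(N) = (550 + N)*(-200 + N) = (-200 + N)*(550 + N))
(S(-172 - 1*(-251)) + 228819)/(43730 - 366095) = ((-110000 + (-172 - 1*(-251))**2 + 350*(-172 - 1*(-251))) + 228819)/(43730 - 366095) = ((-110000 + (-172 + 251)**2 + 350*(-172 + 251)) + 228819)/(-322365) = ((-110000 + 79**2 + 350*79) + 228819)*(-1/322365) = ((-110000 + 6241 + 27650) + 228819)*(-1/322365) = (-76109 + 228819)*(-1/322365) = 152710*(-1/322365) = -30542/64473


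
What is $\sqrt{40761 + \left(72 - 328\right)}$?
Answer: $\sqrt{40505} \approx 201.26$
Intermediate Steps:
$\sqrt{40761 + \left(72 - 328\right)} = \sqrt{40761 - 256} = \sqrt{40505}$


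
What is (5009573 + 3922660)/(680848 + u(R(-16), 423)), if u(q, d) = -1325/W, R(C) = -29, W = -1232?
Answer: 11004511056/838806061 ≈ 13.119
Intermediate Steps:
u(q, d) = 1325/1232 (u(q, d) = -1325/(-1232) = -1325*(-1/1232) = 1325/1232)
(5009573 + 3922660)/(680848 + u(R(-16), 423)) = (5009573 + 3922660)/(680848 + 1325/1232) = 8932233/(838806061/1232) = 8932233*(1232/838806061) = 11004511056/838806061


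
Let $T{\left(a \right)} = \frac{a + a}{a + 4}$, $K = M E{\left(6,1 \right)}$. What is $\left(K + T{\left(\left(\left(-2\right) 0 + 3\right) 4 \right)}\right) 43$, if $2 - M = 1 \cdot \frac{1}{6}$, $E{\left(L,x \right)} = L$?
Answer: $\frac{1075}{2} \approx 537.5$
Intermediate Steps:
$M = \frac{11}{6}$ ($M = 2 - 1 \cdot \frac{1}{6} = 2 - \frac{1}{6} = \frac{11}{6} \approx 1.8333$)
$K = 11$ ($K = \frac{11}{6} \cdot 6 = 11$)
$T{\left(a \right)} = \frac{2 a}{4 + a}$
$\left(K + T{\left(\left(\left(-2\right) 0 + 3\right) 4 \right)}\right) 43 = \left(11 + \frac{2 \left(\left(-2\right) 0 + 3\right) 4}{4 + \left(\left(-2\right) 0 + 3\right) 4}\right) 43 = \left(11 + \frac{2 \left(0 + 3\right) 4}{4 + \left(0 + 3\right) 4}\right) 43 = \left(11 + \frac{2 \cdot 3 \cdot 4}{4 + 3 \cdot 4}\right) 43 = \left(11 + 2 \cdot 12 \frac{1}{4 + 12}\right) 43 = \left(11 + 2 \cdot 12 \cdot \frac{1}{16}\right) 43 = \left(11 + \frac{3}{2}\right) 43 = \frac{25}{2} \cdot 43 = \frac{1075}{2}$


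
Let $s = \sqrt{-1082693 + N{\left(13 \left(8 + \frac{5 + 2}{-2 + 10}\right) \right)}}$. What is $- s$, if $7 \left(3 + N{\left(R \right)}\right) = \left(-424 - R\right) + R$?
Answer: $- \frac{12 i \sqrt{368438}}{7} \approx - 1040.6 i$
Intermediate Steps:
$N{\left(R \right)} = - \frac{445}{7}$ ($N{\left(R \right)} = -3 + \frac{\left(-424 - R\right) + R}{7} = -3 + \frac{1}{7} \left(-424\right) = -3 - \frac{424}{7} = - \frac{445}{7}$)
$s = \frac{12 i \sqrt{368438}}{7}$ ($s = \sqrt{-1082693 - \frac{445}{7}} = \sqrt{- \frac{7579296}{7}} = \frac{12 i \sqrt{368438}}{7} \approx 1040.6 i$)
$- s = - \frac{12 i \sqrt{368438}}{7}$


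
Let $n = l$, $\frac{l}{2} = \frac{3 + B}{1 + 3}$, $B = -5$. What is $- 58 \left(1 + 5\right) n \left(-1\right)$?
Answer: $-348$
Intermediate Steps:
$l = -1$ ($l = 2 \frac{3 - 5}{1 + 3} = 2 \left(- \frac{2}{4}\right) = 2 \left(\left(-2\right) \frac{1}{4}\right) = 2 \left(- \frac{1}{2}\right) = -1$)
$n = -1$
$- 58 \left(1 + 5\right) n \left(-1\right) = - 58 \left(1 + 5\right) \left(-1\right) \left(-1\right) = - 58 \cdot 6 \left(-1\right) \left(-1\right) = \left(-58\right) \left(-6\right) \left(-1\right) = 348 \left(-1\right) = -348$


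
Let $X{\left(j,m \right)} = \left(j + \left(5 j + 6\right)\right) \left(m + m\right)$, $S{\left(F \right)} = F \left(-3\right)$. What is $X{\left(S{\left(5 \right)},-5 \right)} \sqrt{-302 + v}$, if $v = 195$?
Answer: $840 i \sqrt{107} \approx 8689.0 i$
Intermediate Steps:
$S{\left(F \right)} = - 3 F$
$X{\left(j,m \right)} = 2 m \left(6 + 6 j\right)$ ($X{\left(j,m \right)} = \left(j + \left(6 + 5 j\right)\right) 2 m = \left(6 + 6 j\right) 2 m = 2 m \left(6 + 6 j\right)$)
$X{\left(S{\left(5 \right)},-5 \right)} \sqrt{-302 + v} = 12 \left(-5\right) \left(1 - 15\right) \sqrt{-302 + 195} = 12 \left(-5\right) \left(1 - 15\right) \sqrt{-107} = 12 \left(-5\right) \left(-14\right) i \sqrt{107} = 840 i \sqrt{107}$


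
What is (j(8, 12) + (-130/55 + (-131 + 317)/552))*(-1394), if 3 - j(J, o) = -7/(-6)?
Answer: 409139/1518 ≈ 269.52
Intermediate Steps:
j(J, o) = 11/6 (j(J, o) = 3 - (-7)/(-6) = 3 - (-7)*(-1)/6 = 3 - 1*7/6 = 3 - 7/6 = 11/6)
(j(8, 12) + (-130/55 + (-131 + 317)/552))*(-1394) = (11/6 + (-130/55 + (-131 + 317)/552))*(-1394) = (11/6 + (-130*1/55 + 186*(1/552)))*(-1394) = (11/6 + (-26/11 + 31/92))*(-1394) = (11/6 - 2051/1012)*(-1394) = -587/3036*(-1394) = 409139/1518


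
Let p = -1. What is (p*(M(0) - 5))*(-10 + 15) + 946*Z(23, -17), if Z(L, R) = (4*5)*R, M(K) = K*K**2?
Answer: -321615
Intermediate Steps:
M(K) = K**3
Z(L, R) = 20*R
(p*(M(0) - 5))*(-10 + 15) + 946*Z(23, -17) = (-(0**3 - 5))*(-10 + 15) + 946*(20*(-17)) = -(0 - 5)*5 + 946*(-340) = -1*(-5)*5 - 321640 = 5*5 - 321640 = 25 - 321640 = -321615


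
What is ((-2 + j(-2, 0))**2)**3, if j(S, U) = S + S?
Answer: 46656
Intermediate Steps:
j(S, U) = 2*S
((-2 + j(-2, 0))**2)**3 = ((-2 + 2*(-2))**2)**3 = ((-2 - 4)**2)**3 = ((-6)**2)**3 = 36**3 = 46656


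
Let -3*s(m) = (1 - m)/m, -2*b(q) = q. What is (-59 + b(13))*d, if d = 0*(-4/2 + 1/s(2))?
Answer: 0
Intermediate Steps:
b(q) = -q/2
s(m) = -(1 - m)/(3*m)
d = 0 (d = 0*(-4/2 + 1/((⅓)*(-1 + 2)/2)) = 0*(-4*½ + 1/((⅓)*(½)*1)) = 0*(-2 + 1/(⅙)) = 0*(-2 + 1*6) = 0*(-2 + 6) = 0*4 = 0)
(-59 + b(13))*d = (-59 - ½*13)*0 = (-59 - 13/2)*0 = -131/2*0 = 0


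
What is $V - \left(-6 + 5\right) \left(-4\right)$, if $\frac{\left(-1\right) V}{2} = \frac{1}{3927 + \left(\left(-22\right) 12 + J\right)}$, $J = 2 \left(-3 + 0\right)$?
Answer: $- \frac{14630}{3657} \approx -4.0005$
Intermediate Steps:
$J = -6$ ($J = 2 \left(-3\right) = -6$)
$V = - \frac{2}{3657}$ ($V = - \frac{2}{3927 - 270} = - \frac{2}{3657} \approx -0.0005469$)
$V - \left(-6 + 5\right) \left(-4\right) = - \frac{2}{3657} - \left(-6 + 5\right) \left(-4\right) = - \frac{2}{3657} - \left(-1\right) \left(-4\right) = - \frac{2}{3657} - 4 = - \frac{14630}{3657}$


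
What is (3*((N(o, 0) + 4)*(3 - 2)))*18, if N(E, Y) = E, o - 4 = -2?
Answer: 324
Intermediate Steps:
o = 2 (o = 4 - 2 = 2)
(3*((N(o, 0) + 4)*(3 - 2)))*18 = (3*((2 + 4)*(3 - 2)))*18 = (3*(6*1))*18 = (3*6)*18 = 18*18 = 324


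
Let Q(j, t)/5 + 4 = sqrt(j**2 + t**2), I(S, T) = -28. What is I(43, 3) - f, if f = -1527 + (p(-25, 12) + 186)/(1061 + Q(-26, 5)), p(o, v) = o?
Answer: 228285749/152308 + 115*sqrt(701)/152308 ≈ 1498.9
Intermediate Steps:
Q(j, t) = -20 + 5*sqrt(j**2 + t**2)
f = -1527 + 161/(1041 + 5*sqrt(701)) (f = -1527 + (-25 + 186)/(1061 + (-20 + 5*sqrt((-26)**2 + 5**2))) = -1527 + 161/(1061 + (-20 + 5*sqrt(676 + 25))) = -1527 + 161/(1061 + (-20 + 5*sqrt(701))) = -1527 + 161/(1041 + 5*sqrt(701)) ≈ -1526.9)
I(43, 3) - f = -28 - (-232550373/152308 - 115*sqrt(701)/152308) = -28 + (232550373/152308 + 115*sqrt(701)/152308) = 228285749/152308 + 115*sqrt(701)/152308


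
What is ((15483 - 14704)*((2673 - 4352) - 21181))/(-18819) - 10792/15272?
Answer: 92059541/97359 ≈ 945.57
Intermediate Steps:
((15483 - 14704)*((2673 - 4352) - 21181))/(-18819) - 10792/15272 = (779*(-1679 - 21181))*(-1/18819) - 10792*1/15272 = (779*(-22860))*(-1/18819) - 1349/1909 = -17807940*(-1/18819) - 1349/1909 = 48260/51 - 1349/1909 = 92059541/97359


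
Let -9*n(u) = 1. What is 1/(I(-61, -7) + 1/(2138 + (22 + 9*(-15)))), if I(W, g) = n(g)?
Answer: -2025/224 ≈ -9.0402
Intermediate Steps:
n(u) = -1/9 (n(u) = -1/9*1 = -1/9)
I(W, g) = -1/9
1/(I(-61, -7) + 1/(2138 + (22 + 9*(-15)))) = 1/(-1/9 + 1/(2138 + (22 + 9*(-15)))) = 1/(-1/9 + 1/(2138 + (22 - 135))) = 1/(-1/9 + 1/(2138 - 113)) = 1/(-1/9 + 1/2025) = 1/(-224/2025) = -2025/224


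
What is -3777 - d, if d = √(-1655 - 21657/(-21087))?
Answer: -3777 - 4*I*√567483191/2343 ≈ -3777.0 - 40.669*I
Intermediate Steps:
d = 4*I*√567483191/2343 (d = √(-1655 - 21657*(-1/21087)) = √(-1655 + 7219/7029) = √(-11625776/7029) = 4*I*√567483191/2343 ≈ 40.669*I)
-3777 - d = -3777 - 4*I*√567483191/2343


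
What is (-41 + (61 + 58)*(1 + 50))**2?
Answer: 36336784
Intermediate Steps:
(-41 + (61 + 58)*(1 + 50))**2 = (-41 + 119*51)**2 = (-41 + 6069)**2 = 6028**2 = 36336784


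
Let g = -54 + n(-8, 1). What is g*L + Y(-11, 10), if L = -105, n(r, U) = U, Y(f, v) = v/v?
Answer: 5566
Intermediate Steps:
Y(f, v) = 1
g = -53 (g = -54 + 1 = -53)
g*L + Y(-11, 10) = -53*(-105) + 1 = 5565 + 1 = 5566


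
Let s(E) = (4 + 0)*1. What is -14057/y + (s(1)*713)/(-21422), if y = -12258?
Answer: 133084619/131295438 ≈ 1.0136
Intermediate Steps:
s(E) = 4 (s(E) = 4*1 = 4)
-14057/y + (s(1)*713)/(-21422) = -14057/(-12258) + (4*713)/(-21422) = -14057*(-1/12258) + 2852*(-1/21422) = 14057/12258 - 1426/10711 = 133084619/131295438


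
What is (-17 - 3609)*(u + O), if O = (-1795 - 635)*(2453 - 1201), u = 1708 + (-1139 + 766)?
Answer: 11026756650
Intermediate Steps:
u = 1335 (u = 1708 - 373 = 1335)
O = -3042360 (O = -2430*1252 = -3042360)
(-17 - 3609)*(u + O) = (-17 - 3609)*(1335 - 3042360) = -3626*(-3041025) = 11026756650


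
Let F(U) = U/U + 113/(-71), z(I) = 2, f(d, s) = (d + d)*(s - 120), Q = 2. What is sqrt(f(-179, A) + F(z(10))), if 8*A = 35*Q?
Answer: sqrt(803069782)/142 ≈ 199.57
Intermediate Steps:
A = 35/4 (A = (35*2)/8 = (1/8)*70 = 35/4 ≈ 8.7500)
f(d, s) = 2*d*(-120 + s) (f(d, s) = (2*d)*(-120 + s) = 2*d*(-120 + s))
F(U) = -42/71 (F(U) = 1 + 113*(-1/71) = 1 - 113/71 = -42/71)
sqrt(f(-179, A) + F(z(10))) = sqrt(2*(-179)*(-120 + 35/4) - 42/71) = sqrt(2*(-179)*(-445/4) - 42/71) = sqrt(79655/2 - 42/71) = sqrt(5655421/142) = sqrt(803069782)/142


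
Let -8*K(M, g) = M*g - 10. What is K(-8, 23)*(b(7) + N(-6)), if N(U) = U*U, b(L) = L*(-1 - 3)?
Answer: 194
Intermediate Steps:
b(L) = -4*L (b(L) = L*(-4) = -4*L)
N(U) = U**2
K(M, g) = 5/4 - M*g/8 (K(M, g) = -(M*g - 10)/8 = -(-10 + M*g)/8 = 5/4 - M*g/8)
K(-8, 23)*(b(7) + N(-6)) = (5/4 - 1/8*(-8)*23)*(-4*7 + (-6)**2) = (5/4 + 23)*(-28 + 36) = (97/4)*8 = 194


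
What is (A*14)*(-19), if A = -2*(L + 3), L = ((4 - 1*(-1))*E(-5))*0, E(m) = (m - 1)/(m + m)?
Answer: 1596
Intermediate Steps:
E(m) = (-1 + m)/(2*m) (E(m) = (-1 + m)/((2*m)) = (-1 + m)*(1/(2*m)) = (-1 + m)/(2*m))
L = 0 (L = ((4 - 1*(-1))*((1/2)*(-1 - 5)/(-5)))*0 = ((4 + 1)*((1/2)*(-1/5)*(-6)))*0 = (5*(3/5))*0 = 3*0 = 0)
A = -6 (A = -2*(0 + 3) = -2*3 = -6)
(A*14)*(-19) = -6*14*(-19) = -84*(-19) = 1596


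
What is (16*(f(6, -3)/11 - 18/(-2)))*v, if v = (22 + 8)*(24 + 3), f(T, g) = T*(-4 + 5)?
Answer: 1360800/11 ≈ 1.2371e+5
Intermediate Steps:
f(T, g) = T (f(T, g) = T*1 = T)
v = 810 (v = 30*27 = 810)
(16*(f(6, -3)/11 - 18/(-2)))*v = (16*(6/11 - 18/(-2)))*810 = (16*(6*(1/11) - 18*(-1/2)))*810 = (16*(6/11 + 9))*810 = (16*(105/11))*810 = (1680/11)*810 = 1360800/11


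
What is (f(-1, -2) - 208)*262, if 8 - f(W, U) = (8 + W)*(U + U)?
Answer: -45064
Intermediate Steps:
f(W, U) = 8 - 2*U*(8 + W) (f(W, U) = 8 - (8 + W)*(U + U) = 8 - (8 + W)*2*U = 8 - 2*U*(8 + W))
(f(-1, -2) - 208)*262 = ((8 - 16*(-2) - 2*(-2)*(-1)) - 208)*262 = ((8 + 32 - 4) - 208)*262 = (36 - 208)*262 = -172*262 = -45064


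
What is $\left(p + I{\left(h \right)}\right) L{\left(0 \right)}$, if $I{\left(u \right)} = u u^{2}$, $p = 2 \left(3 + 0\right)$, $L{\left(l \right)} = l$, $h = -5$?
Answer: $0$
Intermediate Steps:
$p = 6$ ($p = 2 \cdot 3 = 6$)
$I{\left(u \right)} = u^{3}$
$\left(p + I{\left(h \right)}\right) L{\left(0 \right)} = \left(6 + \left(-5\right)^{3}\right) 0 = \left(6 - 125\right) 0 = \left(-119\right) 0 = 0$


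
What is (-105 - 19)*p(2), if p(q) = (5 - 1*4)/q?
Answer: -62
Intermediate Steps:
p(q) = 1/q (p(q) = (5 - 4)/q = 1/q)
(-105 - 19)*p(2) = (-105 - 19)/2 = -124*½ = -62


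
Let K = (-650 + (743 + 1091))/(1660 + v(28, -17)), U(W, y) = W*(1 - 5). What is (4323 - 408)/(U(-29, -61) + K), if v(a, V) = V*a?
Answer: 435/13 ≈ 33.462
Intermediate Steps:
U(W, y) = -4*W (U(W, y) = W*(-4) = -4*W)
K = 1 (K = (-650 + (743 + 1091))/(1660 - 17*28) = (-650 + 1834)/(1660 - 476) = 1184/1184 = 1184*(1/1184) = 1)
(4323 - 408)/(U(-29, -61) + K) = (4323 - 408)/(-4*(-29) + 1) = 3915/(116 + 1) = 3915/117 = 3915*(1/117) = 435/13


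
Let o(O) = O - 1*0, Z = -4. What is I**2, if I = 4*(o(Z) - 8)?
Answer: 2304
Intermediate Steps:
o(O) = O (o(O) = O + 0 = O)
I = -48 (I = 4*(-4 - 8) = 4*(-12) = -48)
I**2 = (-48)**2 = 2304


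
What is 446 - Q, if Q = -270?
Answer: 716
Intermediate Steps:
446 - Q = 446 - 1*(-270) = 446 + 270 = 716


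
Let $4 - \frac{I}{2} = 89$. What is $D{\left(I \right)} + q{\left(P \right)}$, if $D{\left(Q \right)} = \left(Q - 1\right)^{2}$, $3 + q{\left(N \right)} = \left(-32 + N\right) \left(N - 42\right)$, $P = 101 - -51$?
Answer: $42438$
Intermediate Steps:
$P = 152$ ($P = 101 + 51 = 152$)
$q{\left(N \right)} = -3 + \left(-42 + N\right) \left(-32 + N\right)$ ($q{\left(N \right)} = -3 + \left(-32 + N\right) \left(N - 42\right) = -3 + \left(-32 + N\right) \left(-42 + N\right) = -3 + \left(-42 + N\right) \left(-32 + N\right)$)
$I = -170$ ($I = 8 - 178 = -170$)
$D{\left(Q \right)} = \left(-1 + Q\right)^{2}$
$D{\left(I \right)} + q{\left(P \right)} = \left(-1 - 170\right)^{2} + \left(1341 + 152^{2} - 11248\right) = \left(-171\right)^{2} + \left(1341 + 23104 - 11248\right) = 29241 + 13197 = 42438$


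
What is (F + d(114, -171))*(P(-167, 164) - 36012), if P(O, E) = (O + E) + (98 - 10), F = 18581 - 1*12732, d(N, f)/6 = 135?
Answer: -239237893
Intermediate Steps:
d(N, f) = 810 (d(N, f) = 6*135 = 810)
F = 5849 (F = 18581 - 12732 = 5849)
P(O, E) = 88 + E + O (P(O, E) = (E + O) + 88 = 88 + E + O)
(F + d(114, -171))*(P(-167, 164) - 36012) = (5849 + 810)*((88 + 164 - 167) - 36012) = 6659*(85 - 36012) = 6659*(-35927) = -239237893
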